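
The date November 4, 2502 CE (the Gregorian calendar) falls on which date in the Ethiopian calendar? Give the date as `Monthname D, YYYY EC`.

Tikimt 21, 2495 EC

Both dates share Julian Day Number 2635204; in the Ethiopian calendar that is 21 Tikimt 2495 EC.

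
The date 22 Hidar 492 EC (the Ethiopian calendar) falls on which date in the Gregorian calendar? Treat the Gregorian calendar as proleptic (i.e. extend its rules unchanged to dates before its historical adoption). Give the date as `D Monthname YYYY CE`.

20 November 499 CE

Both dates share Julian Day Number 1903640; in the Gregorian calendar that is 20 November 499 CE.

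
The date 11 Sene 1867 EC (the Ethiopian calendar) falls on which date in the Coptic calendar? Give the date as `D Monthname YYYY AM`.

The source date corresponds to 17 June 1875 in the Gregorian calendar (JDN 2406057).
That day falls on 11 Paoni 1591 AM in the Coptic calendar.

11 Paoni 1591 AM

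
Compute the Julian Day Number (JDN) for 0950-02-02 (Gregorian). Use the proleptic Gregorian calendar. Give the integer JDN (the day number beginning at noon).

JDN 2451545 is 1 January 2000 CE (Gregorian); the target day is −383472 days from there, so JDN = 2068073.

2068073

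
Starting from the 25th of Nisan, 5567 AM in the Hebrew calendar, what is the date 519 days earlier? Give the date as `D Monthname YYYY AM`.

Counting 519 days back from JDN 2381175 reaches JDN 2380656, which is 9 Kislev 5566 AM.

9 Kislev 5566 AM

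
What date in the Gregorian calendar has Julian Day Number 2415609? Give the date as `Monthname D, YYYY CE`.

JDN 2451545 is 1 Jan 2000; 2415609 is −35936 days from there.

August 12, 1901 CE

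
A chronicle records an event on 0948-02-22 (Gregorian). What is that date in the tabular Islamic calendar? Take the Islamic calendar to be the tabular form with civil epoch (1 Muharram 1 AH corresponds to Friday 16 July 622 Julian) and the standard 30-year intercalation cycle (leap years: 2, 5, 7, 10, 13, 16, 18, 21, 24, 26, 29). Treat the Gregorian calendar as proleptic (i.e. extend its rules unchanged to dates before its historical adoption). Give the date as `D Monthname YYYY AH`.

Julian Day Number of the source date = 2067362.
Converting JDN 2067362 to the tabular Islamic calendar gives 3 Sha'ban 336 AH.

3 Sha'ban 336 AH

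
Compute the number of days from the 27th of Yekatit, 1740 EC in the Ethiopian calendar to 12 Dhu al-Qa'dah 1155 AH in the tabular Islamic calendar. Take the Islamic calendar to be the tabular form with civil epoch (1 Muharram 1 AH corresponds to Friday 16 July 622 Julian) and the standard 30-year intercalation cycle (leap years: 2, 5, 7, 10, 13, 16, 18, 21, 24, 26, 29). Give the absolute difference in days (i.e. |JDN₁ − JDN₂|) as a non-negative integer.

JDN of the first date = 2359567.
JDN of the second date = 2357685.
|2357685 − 2359567| = 1882.

1882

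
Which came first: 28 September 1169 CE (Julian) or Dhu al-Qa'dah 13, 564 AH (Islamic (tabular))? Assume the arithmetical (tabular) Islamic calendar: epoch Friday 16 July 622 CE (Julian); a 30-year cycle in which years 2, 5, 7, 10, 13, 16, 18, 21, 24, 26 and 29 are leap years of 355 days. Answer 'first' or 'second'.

The two dates have Julian Day Numbers 2148306 and 2148255 respectively.
Since 2148255 < 2148306, the second date comes first.

second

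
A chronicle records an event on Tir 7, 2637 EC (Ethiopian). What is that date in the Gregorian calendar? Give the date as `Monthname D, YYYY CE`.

January 20, 2645 CE

Both dates share Julian Day Number 2687146; in the Gregorian calendar that is 20 January 2645 CE.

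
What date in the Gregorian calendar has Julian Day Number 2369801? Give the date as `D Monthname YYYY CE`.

JDN 2451545 is 1 Jan 2000; 2369801 is −81744 days from there.

11 March 1776 CE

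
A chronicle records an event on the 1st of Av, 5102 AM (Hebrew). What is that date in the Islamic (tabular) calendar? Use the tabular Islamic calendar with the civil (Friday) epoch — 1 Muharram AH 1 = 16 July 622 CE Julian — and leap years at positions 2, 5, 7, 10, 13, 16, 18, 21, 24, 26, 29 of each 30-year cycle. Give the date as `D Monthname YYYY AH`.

30 Muharram 743 AH

Julian Day Number of the source date = 2211409.
Converting JDN 2211409 to the tabular Islamic calendar gives 30 Muharram 743 AH.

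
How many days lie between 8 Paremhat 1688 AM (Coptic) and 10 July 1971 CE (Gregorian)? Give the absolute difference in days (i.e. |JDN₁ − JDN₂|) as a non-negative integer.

251

First date → JDN 2441394; second date → JDN 2441143.
The interval is |2441394 − 2441143| = 251 days.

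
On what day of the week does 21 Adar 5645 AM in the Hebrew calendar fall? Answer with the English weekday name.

Sunday

This is JDN 2409609 (8 March 1885 Gregorian).
Since JDN mod 7 = 6 (0 = Monday), the day is Sunday.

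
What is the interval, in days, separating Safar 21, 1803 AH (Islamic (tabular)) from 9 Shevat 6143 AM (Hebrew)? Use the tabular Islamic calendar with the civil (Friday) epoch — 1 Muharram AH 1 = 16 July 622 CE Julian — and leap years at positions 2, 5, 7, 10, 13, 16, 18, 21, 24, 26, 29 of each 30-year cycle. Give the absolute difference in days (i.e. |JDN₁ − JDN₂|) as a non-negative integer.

4387

First date → JDN 2587059; second date → JDN 2591446.
The interval is |2587059 − 2591446| = 4387 days.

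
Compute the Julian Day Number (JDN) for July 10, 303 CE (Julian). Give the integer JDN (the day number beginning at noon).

1831919

Equivalently 11 July 303 (proleptic Gregorian).
JDN 2451545 is 1 January 2000 CE (Gregorian); the target day is −619626 days from there, so JDN = 1831919.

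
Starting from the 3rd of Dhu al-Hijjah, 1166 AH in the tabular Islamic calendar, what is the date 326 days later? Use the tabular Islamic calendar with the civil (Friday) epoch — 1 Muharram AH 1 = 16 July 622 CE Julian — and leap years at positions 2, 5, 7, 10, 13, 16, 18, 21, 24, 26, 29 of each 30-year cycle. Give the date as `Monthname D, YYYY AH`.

Counting 326 days forward from JDN 2361604 reaches JDN 2361930, which is Dhu al-Qa'dah 4, 1167 AH.

Dhu al-Qa'dah 4, 1167 AH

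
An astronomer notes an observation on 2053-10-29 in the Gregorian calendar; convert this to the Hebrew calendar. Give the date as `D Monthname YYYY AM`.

17 Cheshvan 5814 AM

Julian Day Number of the source date = 2471205.
Converting JDN 2471205 to the Hebrew calendar gives 17 Cheshvan 5814 AM.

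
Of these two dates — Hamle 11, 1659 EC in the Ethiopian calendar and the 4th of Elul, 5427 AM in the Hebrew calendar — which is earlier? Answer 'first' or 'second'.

first

First date → JDN 2330115; second date → JDN 2330155.
JDN 2330115 < JDN 2330155, so the first date is earlier.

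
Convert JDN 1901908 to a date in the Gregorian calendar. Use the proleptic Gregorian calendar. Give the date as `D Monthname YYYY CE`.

22 February 495 CE

JDN 2451545 is 1 Jan 2000; 1901908 is −549637 days from there.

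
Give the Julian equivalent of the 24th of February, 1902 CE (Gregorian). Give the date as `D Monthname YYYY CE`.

11 February 1902 CE

For dates in this range the Gregorian date is 13 days ahead of the Julian.
24 February 1902 Gregorian − 13 days → 11 February 1902 Julian.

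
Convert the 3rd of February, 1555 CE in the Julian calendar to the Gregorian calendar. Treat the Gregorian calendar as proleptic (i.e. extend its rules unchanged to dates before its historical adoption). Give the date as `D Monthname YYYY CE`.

At this point the Julian calendar is 10 days behind the Gregorian.
3 February 1555 Julian + 10 days → 13 February 1555 Gregorian.

13 February 1555 CE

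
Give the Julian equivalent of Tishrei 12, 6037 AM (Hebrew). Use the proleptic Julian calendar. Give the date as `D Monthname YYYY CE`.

The source date corresponds to 20 September 2276 in the Gregorian calendar (JDN 2552615).
That day falls on 5 September 2276 CE in the Julian calendar.

5 September 2276 CE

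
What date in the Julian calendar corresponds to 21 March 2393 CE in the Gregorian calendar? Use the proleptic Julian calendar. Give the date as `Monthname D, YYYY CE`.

March 5, 2393 CE

For dates in this range the Gregorian date is 16 days ahead of the Julian.
21 March 2393 Gregorian − 16 days → 5 March 2393 Julian.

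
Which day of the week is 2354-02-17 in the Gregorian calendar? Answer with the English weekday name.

Wednesday

2580888 ≡ 2 (mod 7); counting from Monday = 0 gives Wednesday.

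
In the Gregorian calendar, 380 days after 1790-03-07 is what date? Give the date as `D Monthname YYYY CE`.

22 March 1791 CE

The starting date is JDN 2374910; 2374910 + 380 = 2375290.
JDN 2375290 corresponds to 22 March 1791 CE.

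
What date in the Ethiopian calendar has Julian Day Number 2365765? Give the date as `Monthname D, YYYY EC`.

JDN 2365765 is 21 February 1765 in the Gregorian calendar.
In the Ethiopian calendar that day is Yekatit 16, 1757 EC.

Yekatit 16, 1757 EC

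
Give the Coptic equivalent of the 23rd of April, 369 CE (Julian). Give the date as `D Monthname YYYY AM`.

The source date corresponds to 24 April 369 in the proleptic Gregorian calendar (JDN 1855948).
That day falls on 28 Parmouti 85 AM in the Coptic calendar.

28 Parmouti 85 AM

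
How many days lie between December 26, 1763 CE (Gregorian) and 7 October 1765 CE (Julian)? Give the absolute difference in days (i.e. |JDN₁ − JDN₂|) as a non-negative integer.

662

JDN of the first date = 2365342.
JDN of the second date = 2366004.
|2366004 − 2365342| = 662.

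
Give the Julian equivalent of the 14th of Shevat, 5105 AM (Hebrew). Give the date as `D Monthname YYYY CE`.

The source date corresponds to 26 January 1345 in the proleptic Gregorian calendar (JDN 2212337).
That day falls on 18 January 1345 CE in the Julian calendar.

18 January 1345 CE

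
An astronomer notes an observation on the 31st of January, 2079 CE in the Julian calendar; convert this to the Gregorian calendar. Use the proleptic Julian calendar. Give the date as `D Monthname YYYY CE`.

13 February 2079 CE

At this point the Julian calendar is 13 days behind the Gregorian.
31 January 2079 Julian + 13 days → 13 February 2079 Gregorian.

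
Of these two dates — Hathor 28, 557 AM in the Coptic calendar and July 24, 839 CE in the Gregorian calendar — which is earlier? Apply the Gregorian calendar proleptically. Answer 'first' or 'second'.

second

Converting both to JDN: 2028196 vs 2027703; the smaller is the second.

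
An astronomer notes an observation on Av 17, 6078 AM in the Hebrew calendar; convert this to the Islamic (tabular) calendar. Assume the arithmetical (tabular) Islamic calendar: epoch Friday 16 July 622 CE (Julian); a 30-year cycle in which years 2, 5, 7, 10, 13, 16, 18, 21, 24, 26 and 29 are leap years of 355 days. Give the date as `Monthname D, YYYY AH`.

Safar 15, 1749 AH

Julian Day Number of the source date = 2567917.
Converting JDN 2567917 to the tabular Islamic calendar gives 15 Safar 1749 AH.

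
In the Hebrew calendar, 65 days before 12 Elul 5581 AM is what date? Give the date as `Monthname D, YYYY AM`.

Tammuz 6, 5581 AM

The starting date is JDN 2386418; 2386418 − 65 = 2386353.
JDN 2386353 corresponds to Tammuz 6, 5581 AM.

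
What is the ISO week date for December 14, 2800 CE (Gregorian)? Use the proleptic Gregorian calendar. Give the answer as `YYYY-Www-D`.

The weekday is Thursday (ISO weekday 4).
That Thursday belongs to ISO week 50 of ISO year 2800.

2800-W50-4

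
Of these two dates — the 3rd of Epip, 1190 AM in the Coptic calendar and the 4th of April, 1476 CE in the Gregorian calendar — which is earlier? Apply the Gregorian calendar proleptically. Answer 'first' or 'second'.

first

The two dates have Julian Day Numbers 2259614 and 2260252 respectively.
Since 2259614 < 2260252, the first date comes first.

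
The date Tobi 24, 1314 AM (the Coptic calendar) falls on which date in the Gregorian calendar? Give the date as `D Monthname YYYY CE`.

29 January 1598 CE

Julian Day Number of the source date = 2304746.
Converting JDN 2304746 to the Gregorian calendar gives 29 January 1598 CE.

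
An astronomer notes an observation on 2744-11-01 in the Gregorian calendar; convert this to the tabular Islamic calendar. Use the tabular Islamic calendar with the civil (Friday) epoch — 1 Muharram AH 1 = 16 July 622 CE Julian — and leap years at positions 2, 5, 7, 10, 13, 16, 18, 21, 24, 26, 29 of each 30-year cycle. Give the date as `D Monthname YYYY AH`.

Julian Day Number of the source date = 2723590.
Converting JDN 2723590 to the tabular Islamic calendar gives 3 Jumada al-Thani 2188 AH.

3 Jumada al-Thani 2188 AH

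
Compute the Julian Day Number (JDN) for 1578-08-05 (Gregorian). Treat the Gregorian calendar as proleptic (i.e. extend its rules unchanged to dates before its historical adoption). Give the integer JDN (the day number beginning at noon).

2297629

JDN 2400001 is 17 November 1858 CE (Gregorian), MJD 0; the target day is −102372 days from there, so JDN = 2297629.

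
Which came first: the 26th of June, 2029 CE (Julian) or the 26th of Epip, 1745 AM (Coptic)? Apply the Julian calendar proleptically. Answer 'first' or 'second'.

first

Converting both to JDN: 2462327 vs 2462351; the smaller is the first.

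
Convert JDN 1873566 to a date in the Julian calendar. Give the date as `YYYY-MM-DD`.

The proleptic Gregorian equivalent of JDN 1873566 is 19 July 417.
In the Julian calendar that day is 0417-07-18.

0417-07-18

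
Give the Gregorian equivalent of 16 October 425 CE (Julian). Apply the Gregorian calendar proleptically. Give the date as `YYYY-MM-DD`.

At this point the Julian calendar is 1 day behind the Gregorian.
16 October 425 Julian + 1 day → 17 October 425 Gregorian.

0425-10-17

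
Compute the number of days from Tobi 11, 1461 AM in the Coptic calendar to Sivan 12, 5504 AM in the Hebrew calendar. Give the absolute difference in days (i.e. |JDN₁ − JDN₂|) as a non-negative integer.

JDN of the first date = 2358425.
JDN of the second date = 2358186.
|2358186 − 2358425| = 239.

239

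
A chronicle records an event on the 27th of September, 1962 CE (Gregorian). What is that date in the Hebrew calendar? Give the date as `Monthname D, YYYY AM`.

Elul 28, 5722 AM

Both dates share Julian Day Number 2437935; in the Hebrew calendar that is 28 Elul 5722 AM.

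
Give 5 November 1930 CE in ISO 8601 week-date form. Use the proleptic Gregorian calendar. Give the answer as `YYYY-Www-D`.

1930-W45-3

The weekday is Wednesday (ISO weekday 3).
That Wednesday belongs to ISO week 45 of ISO year 1930.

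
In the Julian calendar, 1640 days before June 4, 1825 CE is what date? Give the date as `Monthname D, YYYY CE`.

December 7, 1820 CE

Counting 1640 days back from JDN 2387794 reaches JDN 2386154, which is December 7, 1820 CE.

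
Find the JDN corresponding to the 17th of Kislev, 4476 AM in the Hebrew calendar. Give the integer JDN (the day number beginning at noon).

In the proleptic Gregorian calendar the same day is 21 November 715.
JDN 2400001 is 17 November 1858 CE (Gregorian), MJD 0; the target day is −417469 days from there, so JDN = 1982532.

1982532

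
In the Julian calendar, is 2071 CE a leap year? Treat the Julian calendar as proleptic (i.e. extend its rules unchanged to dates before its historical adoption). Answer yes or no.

2071 mod 4 = 3, so it is a common year in the Julian calendar.

no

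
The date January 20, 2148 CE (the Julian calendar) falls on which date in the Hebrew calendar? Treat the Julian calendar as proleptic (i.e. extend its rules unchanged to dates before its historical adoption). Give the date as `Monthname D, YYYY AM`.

Both dates share Julian Day Number 2505634; in the Hebrew calendar that is 13 Shevat 5908 AM.

Shevat 13, 5908 AM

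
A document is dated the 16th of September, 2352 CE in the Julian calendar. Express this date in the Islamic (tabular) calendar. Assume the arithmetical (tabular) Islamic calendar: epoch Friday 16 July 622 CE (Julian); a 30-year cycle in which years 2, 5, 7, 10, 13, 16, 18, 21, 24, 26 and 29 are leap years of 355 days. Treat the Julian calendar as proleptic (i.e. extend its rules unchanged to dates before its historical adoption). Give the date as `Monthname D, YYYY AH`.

The source date corresponds to 2 October 2352 in the Gregorian calendar (JDN 2580385).
That day falls on 21 Rabi' al-Thani 1784 AH in the tabular Islamic calendar.

Rabi' al-Thani 21, 1784 AH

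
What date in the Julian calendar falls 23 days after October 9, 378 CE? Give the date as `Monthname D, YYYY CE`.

November 1, 378 CE

The starting date is JDN 1859404; 1859404 + 23 = 1859427.
JDN 1859427 corresponds to November 1, 378 CE.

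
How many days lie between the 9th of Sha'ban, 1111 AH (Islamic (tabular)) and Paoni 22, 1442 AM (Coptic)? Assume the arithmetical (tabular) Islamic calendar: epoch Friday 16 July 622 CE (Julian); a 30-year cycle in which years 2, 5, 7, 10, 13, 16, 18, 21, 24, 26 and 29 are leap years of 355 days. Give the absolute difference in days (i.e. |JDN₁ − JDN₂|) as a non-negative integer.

JDN of the first date = 2342002.
JDN of the second date = 2351646.
|2351646 − 2342002| = 9644.

9644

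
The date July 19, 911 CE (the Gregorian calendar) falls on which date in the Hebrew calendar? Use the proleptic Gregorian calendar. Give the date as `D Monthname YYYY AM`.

Julian Day Number of the source date = 2053995.
Converting JDN 2053995 to the Hebrew calendar gives 16 Av 4671 AM.

16 Av 4671 AM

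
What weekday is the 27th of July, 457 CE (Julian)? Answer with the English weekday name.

In the proleptic Gregorian calendar this is 28 July 457 (JDN 1888185).
Since JDN mod 7 = 5 (0 = Monday), the day is Saturday.

Saturday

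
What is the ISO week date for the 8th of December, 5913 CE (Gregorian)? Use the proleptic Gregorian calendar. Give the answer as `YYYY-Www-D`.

The weekday is Monday (ISO weekday 1).
That Monday belongs to ISO week 50 of ISO year 5913.

5913-W50-1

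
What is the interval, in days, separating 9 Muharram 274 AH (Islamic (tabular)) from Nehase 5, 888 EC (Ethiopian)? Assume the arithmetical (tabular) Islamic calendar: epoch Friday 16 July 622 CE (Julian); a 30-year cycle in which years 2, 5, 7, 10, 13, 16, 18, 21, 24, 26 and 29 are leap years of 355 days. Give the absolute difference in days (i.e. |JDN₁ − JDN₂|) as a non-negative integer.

JDN of the first date = 2045190.
JDN of the second date = 2048532.
|2048532 − 2045190| = 3342.

3342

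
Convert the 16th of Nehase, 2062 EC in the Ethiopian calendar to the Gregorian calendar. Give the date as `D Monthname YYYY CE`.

22 August 2070 CE

Both dates share Julian Day Number 2477346; in the Gregorian calendar that is 22 August 2070 CE.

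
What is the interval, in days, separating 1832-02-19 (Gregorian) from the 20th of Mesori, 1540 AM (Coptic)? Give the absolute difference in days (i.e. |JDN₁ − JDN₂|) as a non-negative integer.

2734

JDN of the first date = 2390233.
JDN of the second date = 2387499.
|2387499 − 2390233| = 2734.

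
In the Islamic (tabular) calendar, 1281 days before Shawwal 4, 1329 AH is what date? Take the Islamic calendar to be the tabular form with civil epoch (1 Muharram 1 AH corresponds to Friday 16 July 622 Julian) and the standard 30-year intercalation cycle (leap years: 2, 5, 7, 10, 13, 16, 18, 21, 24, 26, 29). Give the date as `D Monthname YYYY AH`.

Counting 1281 days back from JDN 2419308 reaches JDN 2418027, which is 22 Safar 1326 AH.

22 Safar 1326 AH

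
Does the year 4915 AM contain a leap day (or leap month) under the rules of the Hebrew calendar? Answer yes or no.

Hebrew year 4915 is year 13 of its 19-year Metonic cycle; leap years are at positions 3, 6, 8, 11, 14, 17, 19, so it is a common year (12 months).

no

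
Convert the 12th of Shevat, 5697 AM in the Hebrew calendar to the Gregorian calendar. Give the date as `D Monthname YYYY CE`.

Both dates share Julian Day Number 2428558; in the Gregorian calendar that is 24 January 1937 CE.

24 January 1937 CE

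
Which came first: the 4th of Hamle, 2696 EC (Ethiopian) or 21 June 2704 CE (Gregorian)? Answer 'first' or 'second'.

second

First date → JDN 2708873; second date → JDN 2708847.
JDN 2708847 < JDN 2708873, so the second date is earlier.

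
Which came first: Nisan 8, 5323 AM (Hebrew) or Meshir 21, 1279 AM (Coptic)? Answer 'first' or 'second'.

Converting both to JDN: 2292034 vs 2291989; the smaller is the second.

second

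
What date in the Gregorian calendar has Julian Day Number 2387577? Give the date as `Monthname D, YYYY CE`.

November 11, 1824 CE

JDN 2451545 is 1 Jan 2000; 2387577 is −63968 days from there.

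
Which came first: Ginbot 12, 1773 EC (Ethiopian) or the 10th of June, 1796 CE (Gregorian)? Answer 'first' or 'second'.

The two dates have Julian Day Numbers 2371695 and 2377197 respectively.
Since 2371695 < 2377197, the first date comes first.

first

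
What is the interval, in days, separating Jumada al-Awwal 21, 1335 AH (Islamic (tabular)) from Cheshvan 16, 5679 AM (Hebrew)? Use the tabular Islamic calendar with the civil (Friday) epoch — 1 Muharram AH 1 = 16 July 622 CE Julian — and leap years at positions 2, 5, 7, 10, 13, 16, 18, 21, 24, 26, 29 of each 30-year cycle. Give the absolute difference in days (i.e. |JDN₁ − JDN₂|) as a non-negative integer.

JDN of the first date = 2421303.
JDN of the second date = 2421889.
|2421889 − 2421303| = 586.

586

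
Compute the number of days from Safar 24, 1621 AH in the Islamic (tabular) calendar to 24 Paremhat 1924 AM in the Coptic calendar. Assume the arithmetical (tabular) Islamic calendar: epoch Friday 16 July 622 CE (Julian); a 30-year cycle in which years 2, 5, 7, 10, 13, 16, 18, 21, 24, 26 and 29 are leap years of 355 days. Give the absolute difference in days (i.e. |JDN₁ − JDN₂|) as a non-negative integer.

JDN of the first date = 2522567.
JDN of the second date = 2527609.
|2527609 − 2522567| = 5042.

5042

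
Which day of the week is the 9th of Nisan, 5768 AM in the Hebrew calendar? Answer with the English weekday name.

In the Gregorian calendar this is 14 April 2008 (JDN 2454571).
JDN 2454571 mod 7 = 0, and JDN 0 was a Monday, so this is a Monday.

Monday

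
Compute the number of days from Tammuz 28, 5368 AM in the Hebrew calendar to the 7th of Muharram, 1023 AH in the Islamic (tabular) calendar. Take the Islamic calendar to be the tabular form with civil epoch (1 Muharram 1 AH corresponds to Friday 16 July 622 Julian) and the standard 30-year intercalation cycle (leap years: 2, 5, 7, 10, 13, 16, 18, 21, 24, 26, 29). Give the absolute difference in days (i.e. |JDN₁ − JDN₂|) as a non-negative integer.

First date → JDN 2308563; second date → JDN 2310609.
The interval is |2308563 − 2310609| = 2046 days.

2046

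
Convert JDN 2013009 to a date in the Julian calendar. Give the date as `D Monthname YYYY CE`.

27 April 799 CE

The proleptic Gregorian equivalent of JDN 2013009 is 1 May 799.
In the Julian calendar that day is 27 April 799 CE.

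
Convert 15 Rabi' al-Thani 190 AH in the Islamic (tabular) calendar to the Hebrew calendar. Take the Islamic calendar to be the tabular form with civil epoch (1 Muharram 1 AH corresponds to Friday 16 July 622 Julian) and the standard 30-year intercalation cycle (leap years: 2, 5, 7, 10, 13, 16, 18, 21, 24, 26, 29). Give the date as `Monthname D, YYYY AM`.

Adar II 16, 4566 AM

Julian Day Number of the source date = 2015518.
Converting JDN 2015518 to the Hebrew calendar gives 16 Adar II 4566 AM.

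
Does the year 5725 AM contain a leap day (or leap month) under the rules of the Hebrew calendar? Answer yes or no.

yes

Hebrew year 5725 is year 6 of its 19-year Metonic cycle; leap years are at positions 3, 6, 8, 11, 14, 17, 19, so it is a leap year (13 months).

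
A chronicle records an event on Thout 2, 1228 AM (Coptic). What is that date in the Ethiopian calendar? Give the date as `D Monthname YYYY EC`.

The source date corresponds to 10 September 1511 in the proleptic Gregorian calendar (JDN 2273193).
That day falls on 2 Meskerem 1504 EC in the Ethiopian calendar.

2 Meskerem 1504 EC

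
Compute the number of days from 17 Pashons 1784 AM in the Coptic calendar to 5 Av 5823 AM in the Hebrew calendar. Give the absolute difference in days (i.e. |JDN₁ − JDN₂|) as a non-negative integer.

First date → JDN 2476527; second date → JDN 2474767.
The interval is |2476527 − 2474767| = 1760 days.

1760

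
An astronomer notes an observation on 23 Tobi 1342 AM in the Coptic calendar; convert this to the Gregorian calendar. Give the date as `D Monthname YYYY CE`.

28 January 1626 CE

Both dates share Julian Day Number 2314972; in the Gregorian calendar that is 28 January 1626 CE.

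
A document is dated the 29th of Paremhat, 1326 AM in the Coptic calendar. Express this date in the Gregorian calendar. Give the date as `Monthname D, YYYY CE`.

April 4, 1610 CE

Julian Day Number of the source date = 2309194.
Converting JDN 2309194 to the Gregorian calendar gives 4 April 1610 CE.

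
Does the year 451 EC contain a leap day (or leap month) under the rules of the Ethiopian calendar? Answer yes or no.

451 mod 4 = 3; in the Ethiopian calendar a year is leap when year mod 4 = 3, so it is a leap year.

yes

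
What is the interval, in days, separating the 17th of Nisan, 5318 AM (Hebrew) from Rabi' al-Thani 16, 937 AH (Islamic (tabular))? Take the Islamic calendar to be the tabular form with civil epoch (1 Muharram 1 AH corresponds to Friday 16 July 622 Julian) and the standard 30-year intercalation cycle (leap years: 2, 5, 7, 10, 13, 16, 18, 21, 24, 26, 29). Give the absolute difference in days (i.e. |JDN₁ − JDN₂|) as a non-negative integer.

9981

First date → JDN 2290212; second date → JDN 2280231.
The interval is |2290212 − 2280231| = 9981 days.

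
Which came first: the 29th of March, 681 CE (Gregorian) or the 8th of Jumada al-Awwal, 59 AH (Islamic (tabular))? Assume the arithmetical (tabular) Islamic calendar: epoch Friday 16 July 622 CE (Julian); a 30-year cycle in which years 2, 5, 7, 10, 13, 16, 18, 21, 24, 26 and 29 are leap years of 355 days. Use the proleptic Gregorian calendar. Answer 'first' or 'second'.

second

The two dates have Julian Day Numbers 1969878 and 1969118 respectively.
Since 1969118 < 1969878, the second date comes first.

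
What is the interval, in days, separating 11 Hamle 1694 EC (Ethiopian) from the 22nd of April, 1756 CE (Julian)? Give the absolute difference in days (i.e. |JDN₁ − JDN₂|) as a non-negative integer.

19650

First date → JDN 2342899; second date → JDN 2362549.
The interval is |2342899 − 2362549| = 19650 days.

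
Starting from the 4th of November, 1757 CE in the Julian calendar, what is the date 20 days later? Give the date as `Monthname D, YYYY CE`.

November 24, 1757 CE

JDN of the 4th of November, 1757 CE = 2363110.
2363110 + 20 = 2363130.
JDN 2363130 in the Julian calendar is November 24, 1757 CE.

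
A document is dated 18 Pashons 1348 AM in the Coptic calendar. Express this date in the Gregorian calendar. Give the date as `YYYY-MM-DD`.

Both dates share Julian Day Number 2317279; in the Gregorian calendar that is 23 May 1632 CE.

1632-05-23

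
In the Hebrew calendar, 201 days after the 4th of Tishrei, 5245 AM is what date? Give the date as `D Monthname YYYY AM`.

JDN of the 4th of Tishrei, 5245 AM = 2263355.
2263355 + 201 = 2263556.
JDN 2263556 in the Hebrew calendar is 27 Nisan 5245 AM.

27 Nisan 5245 AM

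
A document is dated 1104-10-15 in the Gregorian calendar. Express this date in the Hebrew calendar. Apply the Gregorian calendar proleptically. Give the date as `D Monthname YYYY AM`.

Both dates share Julian Day Number 2124575; in the Hebrew calendar that is 17 Tishrei 4865 AM.

17 Tishrei 4865 AM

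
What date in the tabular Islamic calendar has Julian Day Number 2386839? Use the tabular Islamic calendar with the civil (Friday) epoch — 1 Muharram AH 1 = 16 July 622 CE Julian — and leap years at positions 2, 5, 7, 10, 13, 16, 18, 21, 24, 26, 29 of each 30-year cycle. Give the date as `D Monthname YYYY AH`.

18 Safar 1238 AH

The Gregorian equivalent of JDN 2386839 is 4 November 1822.
In the tabular Islamic calendar that day is 18 Safar 1238 AH.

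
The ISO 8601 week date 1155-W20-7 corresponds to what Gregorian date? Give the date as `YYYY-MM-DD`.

ISO week 1 of 1155 is the week containing the first Thursday of 1155.
Week 20, day 7 (Sunday) lands on 1155-05-22.

1155-05-22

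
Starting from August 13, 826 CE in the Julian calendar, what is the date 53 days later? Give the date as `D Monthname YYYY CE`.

5 October 826 CE

Counting 53 days forward from JDN 2022979 reaches JDN 2023032, which is 5 October 826 CE.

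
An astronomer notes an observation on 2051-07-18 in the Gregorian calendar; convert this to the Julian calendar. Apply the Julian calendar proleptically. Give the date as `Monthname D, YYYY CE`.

At this point the Julian calendar is 13 days behind the Gregorian.
18 July 2051 Gregorian − 13 days → 5 July 2051 Julian.

July 5, 2051 CE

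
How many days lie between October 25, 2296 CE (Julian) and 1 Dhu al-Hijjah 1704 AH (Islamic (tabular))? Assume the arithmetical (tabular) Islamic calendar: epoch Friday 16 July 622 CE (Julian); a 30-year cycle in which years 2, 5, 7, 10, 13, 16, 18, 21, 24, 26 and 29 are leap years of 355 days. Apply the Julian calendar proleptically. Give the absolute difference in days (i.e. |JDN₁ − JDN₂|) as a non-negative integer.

7719

First date → JDN 2559970; second date → JDN 2552251.
The interval is |2559970 − 2552251| = 7719 days.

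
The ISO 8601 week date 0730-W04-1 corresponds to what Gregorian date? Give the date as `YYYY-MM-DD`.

0730-01-20

ISO week 1 of 730 is the week containing the first Thursday of 730.
Week 4, day 1 (Monday) lands on 0730-01-20.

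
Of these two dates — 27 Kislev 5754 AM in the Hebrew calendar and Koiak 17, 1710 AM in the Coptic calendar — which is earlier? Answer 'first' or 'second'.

First date → JDN 2449333; second date → JDN 2449348.
JDN 2449333 < JDN 2449348, so the first date is earlier.

first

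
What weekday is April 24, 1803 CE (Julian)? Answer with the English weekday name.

Friday

Equivalently 6 May 1803 Gregorian, JDN 2379717.
Since JDN mod 7 = 4 (0 = Monday), the day is Friday.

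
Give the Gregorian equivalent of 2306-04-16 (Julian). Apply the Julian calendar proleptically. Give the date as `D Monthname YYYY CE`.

2 May 2306 CE

For dates in this range the Gregorian date is 16 days ahead of the Julian.
16 April 2306 Julian + 16 days → 2 May 2306 Gregorian.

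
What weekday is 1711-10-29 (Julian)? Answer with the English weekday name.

Monday

In the Gregorian calendar this is 9 November 1711 (JDN 2346302).
JDN 2346302 mod 7 = 0, and JDN 0 was a Monday, so this is a Monday.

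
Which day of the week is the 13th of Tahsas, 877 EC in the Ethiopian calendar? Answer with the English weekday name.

Equivalently 13 December 884 Gregorian, JDN 2044282.
Since JDN mod 7 = 2 (0 = Monday), the day is Wednesday.

Wednesday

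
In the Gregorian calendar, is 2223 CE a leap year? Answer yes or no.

2223 is not divisible by 4, so it is a common year.

no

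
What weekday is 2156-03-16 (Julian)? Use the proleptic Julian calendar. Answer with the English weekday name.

Equivalently 30 March 2156 Gregorian, JDN 2508612.
JDN 2508612 mod 7 = 1, and JDN 0 was a Monday, so this is a Tuesday.

Tuesday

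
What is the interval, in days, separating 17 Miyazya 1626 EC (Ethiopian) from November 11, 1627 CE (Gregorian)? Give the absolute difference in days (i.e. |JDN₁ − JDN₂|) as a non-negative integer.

JDN of the first date = 2317978.
JDN of the second date = 2315624.
|2315624 − 2317978| = 2354.

2354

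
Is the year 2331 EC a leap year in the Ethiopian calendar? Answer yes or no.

yes

2331 mod 4 = 3; in the Ethiopian calendar a year is leap when year mod 4 = 3, so it is a leap year.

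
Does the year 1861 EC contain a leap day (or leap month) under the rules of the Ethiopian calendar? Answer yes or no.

no

1861 mod 4 = 1; in the Ethiopian calendar a year is leap when year mod 4 = 3, so it is a common year.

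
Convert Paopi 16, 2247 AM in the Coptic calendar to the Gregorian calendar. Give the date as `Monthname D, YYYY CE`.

Julian Day Number of the source date = 2645426.
Converting JDN 2645426 to the Gregorian calendar gives 30 October 2530 CE.

October 30, 2530 CE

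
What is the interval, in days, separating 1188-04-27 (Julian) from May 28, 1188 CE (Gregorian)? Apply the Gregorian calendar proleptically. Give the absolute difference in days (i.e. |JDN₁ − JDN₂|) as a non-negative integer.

24

JDN of the first date = 2155092.
JDN of the second date = 2155116.
|2155116 − 2155092| = 24.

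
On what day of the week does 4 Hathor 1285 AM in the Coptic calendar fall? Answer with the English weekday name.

This is JDN 2294074 (10 November 1568 Gregorian).
Since JDN mod 7 = 6 (0 = Monday), the day is Sunday.

Sunday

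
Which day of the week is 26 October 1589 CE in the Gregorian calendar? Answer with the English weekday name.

JDN 2301729 mod 7 = 3, and JDN 0 was a Monday, so this is a Thursday.

Thursday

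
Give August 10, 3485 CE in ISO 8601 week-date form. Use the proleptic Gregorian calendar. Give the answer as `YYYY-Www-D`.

3485-W33-1

The weekday is Monday (ISO weekday 1).
That Monday belongs to ISO week 33 of ISO year 3485.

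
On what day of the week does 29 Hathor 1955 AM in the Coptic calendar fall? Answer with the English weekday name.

Monday

In the Gregorian calendar this is 10 December 2238 (JDN 2538816).
JDN 2538816 mod 7 = 0, and JDN 0 was a Monday, so this is a Monday.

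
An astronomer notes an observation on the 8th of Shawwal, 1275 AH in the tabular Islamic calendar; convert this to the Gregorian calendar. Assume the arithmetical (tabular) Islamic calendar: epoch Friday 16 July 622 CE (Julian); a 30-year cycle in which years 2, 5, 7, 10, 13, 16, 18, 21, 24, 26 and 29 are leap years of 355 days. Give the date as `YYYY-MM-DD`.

1859-05-11

Julian Day Number of the source date = 2400176.
Converting JDN 2400176 to the Gregorian calendar gives 11 May 1859 CE.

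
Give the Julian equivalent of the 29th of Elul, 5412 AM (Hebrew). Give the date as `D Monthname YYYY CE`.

Both dates share Julian Day Number 2324686; in the Julian calendar that is 23 August 1652 CE.

23 August 1652 CE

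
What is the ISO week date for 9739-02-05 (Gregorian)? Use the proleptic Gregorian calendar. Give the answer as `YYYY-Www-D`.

The weekday is Thursday (ISO weekday 4).
That Thursday belongs to ISO week 6 of ISO year 9739.

9739-W06-4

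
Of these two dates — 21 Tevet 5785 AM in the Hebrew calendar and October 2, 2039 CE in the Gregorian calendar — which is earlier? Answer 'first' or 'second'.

First date → JDN 2460697; second date → JDN 2466064.
JDN 2460697 < JDN 2466064, so the first date is earlier.

first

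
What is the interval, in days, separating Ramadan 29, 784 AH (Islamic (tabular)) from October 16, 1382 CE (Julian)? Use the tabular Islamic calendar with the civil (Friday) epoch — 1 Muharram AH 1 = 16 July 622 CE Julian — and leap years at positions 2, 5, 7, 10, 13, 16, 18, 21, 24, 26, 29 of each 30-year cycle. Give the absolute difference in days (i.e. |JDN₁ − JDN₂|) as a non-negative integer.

51

First date → JDN 2226173; second date → JDN 2226122.
The interval is |2226173 − 2226122| = 51 days.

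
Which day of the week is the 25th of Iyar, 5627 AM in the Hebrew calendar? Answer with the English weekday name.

Thursday

Equivalently 30 May 1867 Gregorian, JDN 2403117.
2403117 ≡ 3 (mod 7); counting from Monday = 0 gives Thursday.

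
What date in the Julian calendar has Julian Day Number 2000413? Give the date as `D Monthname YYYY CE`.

31 October 764 CE

JDN 2000413 is 4 November 764 in the proleptic Gregorian calendar.
In the Julian calendar that day is 31 October 764 CE.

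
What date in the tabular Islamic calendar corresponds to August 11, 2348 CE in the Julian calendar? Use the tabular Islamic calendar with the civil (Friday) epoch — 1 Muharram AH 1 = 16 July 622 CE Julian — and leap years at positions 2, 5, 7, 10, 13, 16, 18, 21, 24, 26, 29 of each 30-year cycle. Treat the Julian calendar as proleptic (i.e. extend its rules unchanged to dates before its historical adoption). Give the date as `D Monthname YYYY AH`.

Julian Day Number of the source date = 2578888.
Converting JDN 2578888 to the tabular Islamic calendar gives 1 Safar 1780 AH.

1 Safar 1780 AH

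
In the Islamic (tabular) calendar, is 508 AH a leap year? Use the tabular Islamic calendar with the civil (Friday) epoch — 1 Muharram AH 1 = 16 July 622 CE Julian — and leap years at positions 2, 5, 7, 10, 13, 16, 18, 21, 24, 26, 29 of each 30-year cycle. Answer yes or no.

Year 508 AH is year 28 of its 30-year cycle; leap positions are 2, 5, 7, 10, 13, 16, 18, 21, 24, 26, 29, so it is a common year (354 days).

no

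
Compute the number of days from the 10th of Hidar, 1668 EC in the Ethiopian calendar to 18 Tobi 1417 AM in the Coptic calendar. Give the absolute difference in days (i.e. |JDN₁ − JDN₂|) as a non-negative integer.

First date → JDN 2333162; second date → JDN 2342361.
The interval is |2333162 − 2342361| = 9199 days.

9199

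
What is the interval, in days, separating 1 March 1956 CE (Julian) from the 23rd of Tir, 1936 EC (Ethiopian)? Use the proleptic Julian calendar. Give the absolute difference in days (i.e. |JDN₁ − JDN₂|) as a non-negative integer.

4425

JDN of the first date = 2435547.
JDN of the second date = 2431122.
|2431122 − 2435547| = 4425.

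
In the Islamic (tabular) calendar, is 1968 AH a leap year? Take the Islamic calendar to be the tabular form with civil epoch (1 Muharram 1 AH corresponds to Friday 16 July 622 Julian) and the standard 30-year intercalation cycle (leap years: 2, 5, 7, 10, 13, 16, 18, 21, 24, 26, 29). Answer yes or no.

yes

Year 1968 AH is year 18 of its 30-year cycle; leap positions are 2, 5, 7, 10, 13, 16, 18, 21, 24, 26, 29, so it is a leap year (355 days).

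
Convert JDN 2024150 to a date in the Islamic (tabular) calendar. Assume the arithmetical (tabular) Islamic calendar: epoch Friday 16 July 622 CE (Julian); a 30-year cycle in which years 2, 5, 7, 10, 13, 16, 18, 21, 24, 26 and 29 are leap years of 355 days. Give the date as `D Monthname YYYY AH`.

JDN 2024150 is 31 October 829 in the proleptic Gregorian calendar.
In the tabular Islamic calendar that day is 24 Sha'ban 214 AH.

24 Sha'ban 214 AH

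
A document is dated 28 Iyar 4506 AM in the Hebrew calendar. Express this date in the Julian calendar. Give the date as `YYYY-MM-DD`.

0746-05-23

Julian Day Number of the source date = 1993677.
Converting JDN 1993677 to the Julian calendar gives 23 May 746 CE.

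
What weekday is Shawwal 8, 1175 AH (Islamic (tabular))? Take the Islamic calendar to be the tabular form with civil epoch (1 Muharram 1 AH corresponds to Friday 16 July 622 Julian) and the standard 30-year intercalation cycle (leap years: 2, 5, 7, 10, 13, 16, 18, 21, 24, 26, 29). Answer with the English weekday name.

This is JDN 2364739 (2 May 1762 Gregorian).
Since JDN mod 7 = 6 (0 = Monday), the day is Sunday.

Sunday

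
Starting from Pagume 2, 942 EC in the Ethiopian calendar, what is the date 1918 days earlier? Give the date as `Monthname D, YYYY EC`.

Counting 1918 days back from JDN 2068282 reaches JDN 2066364, which is Ginbot 30, 937 EC.

Ginbot 30, 937 EC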